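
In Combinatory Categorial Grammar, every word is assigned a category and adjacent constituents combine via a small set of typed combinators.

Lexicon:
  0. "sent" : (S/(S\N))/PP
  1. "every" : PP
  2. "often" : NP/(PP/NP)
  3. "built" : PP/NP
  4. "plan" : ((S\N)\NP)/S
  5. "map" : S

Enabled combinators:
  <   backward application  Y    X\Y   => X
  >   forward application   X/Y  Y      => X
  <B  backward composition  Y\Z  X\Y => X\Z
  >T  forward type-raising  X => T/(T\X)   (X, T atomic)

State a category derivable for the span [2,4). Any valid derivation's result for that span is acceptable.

NP

[0,6] S   >
  [0,2] S/(S\N)   >
    [0,1] "sent" : (S/(S\N))/PP
    [1,2] "every" : PP
  [2,6] S\N   <
    [2,4] NP   >
      [2,3] "often" : NP/(PP/NP)
      [3,4] "built" : PP/NP
    [4,6] (S\N)\NP   >
      [4,5] "plan" : ((S\N)\NP)/S
      [5,6] "map" : S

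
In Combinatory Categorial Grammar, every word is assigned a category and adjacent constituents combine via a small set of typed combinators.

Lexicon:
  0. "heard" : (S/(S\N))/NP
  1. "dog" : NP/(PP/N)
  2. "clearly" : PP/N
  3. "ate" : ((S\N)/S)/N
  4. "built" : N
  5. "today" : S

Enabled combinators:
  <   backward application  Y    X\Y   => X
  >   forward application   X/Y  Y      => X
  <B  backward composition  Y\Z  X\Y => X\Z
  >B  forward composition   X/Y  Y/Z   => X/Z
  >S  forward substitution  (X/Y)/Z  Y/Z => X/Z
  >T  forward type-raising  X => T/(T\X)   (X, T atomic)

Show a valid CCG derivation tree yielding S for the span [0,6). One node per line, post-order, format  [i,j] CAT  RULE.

[0,6] S   >
  [0,3] S/(S\N)   >
    [0,1] "heard" : (S/(S\N))/NP
    [1,3] NP   >
      [1,2] "dog" : NP/(PP/N)
      [2,3] "clearly" : PP/N
  [3,6] S\N   >
    [3,5] (S\N)/S   >
      [3,4] "ate" : ((S\N)/S)/N
      [4,5] "built" : N
    [5,6] "today" : S

[0,1] (S/(S\N))/NP  lex  "heard"
[1,2] NP/(PP/N)  lex  "dog"
[2,3] PP/N  lex  "clearly"
[1,3] NP  >  k=2
[0,3] S/(S\N)  >  k=1
[3,4] ((S\N)/S)/N  lex  "ate"
[4,5] N  lex  "built"
[3,5] (S\N)/S  >  k=4
[5,6] S  lex  "today"
[3,6] S\N  >  k=5
[0,6] S  >  k=3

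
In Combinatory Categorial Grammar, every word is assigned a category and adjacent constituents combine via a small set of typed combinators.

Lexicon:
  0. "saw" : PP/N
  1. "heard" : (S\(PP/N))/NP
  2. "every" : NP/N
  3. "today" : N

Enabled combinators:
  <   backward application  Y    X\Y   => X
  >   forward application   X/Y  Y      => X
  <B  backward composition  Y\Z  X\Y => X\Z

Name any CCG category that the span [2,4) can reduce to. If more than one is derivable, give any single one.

[0,4] S   <
  [0,1] "saw" : PP/N
  [1,4] S\(PP/N)   >
    [1,2] "heard" : (S\(PP/N))/NP
    [2,4] NP   >
      [2,3] "every" : NP/N
      [3,4] "today" : N

NP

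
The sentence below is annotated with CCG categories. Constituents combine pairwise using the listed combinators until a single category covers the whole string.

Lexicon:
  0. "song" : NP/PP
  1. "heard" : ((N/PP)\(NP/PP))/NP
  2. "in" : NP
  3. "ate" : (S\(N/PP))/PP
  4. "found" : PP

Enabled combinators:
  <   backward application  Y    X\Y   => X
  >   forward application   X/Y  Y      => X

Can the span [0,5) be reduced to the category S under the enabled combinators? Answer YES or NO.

[0,5] S   <
  [0,3] N/PP   <
    [0,1] "song" : NP/PP
    [1,3] (N/PP)\(NP/PP)   >
      [1,2] "heard" : ((N/PP)\(NP/PP))/NP
      [2,3] "in" : NP
  [3,5] S\(N/PP)   >
    [3,4] "ate" : (S\(N/PP))/PP
    [4,5] "found" : PP

YES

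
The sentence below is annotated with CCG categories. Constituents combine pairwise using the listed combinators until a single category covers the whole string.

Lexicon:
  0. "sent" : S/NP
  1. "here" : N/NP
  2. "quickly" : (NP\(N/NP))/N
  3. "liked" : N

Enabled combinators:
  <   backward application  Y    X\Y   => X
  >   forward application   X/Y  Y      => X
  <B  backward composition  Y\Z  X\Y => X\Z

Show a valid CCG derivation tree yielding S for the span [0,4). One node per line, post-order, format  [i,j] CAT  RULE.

[0,1] S/NP  lex  "sent"
[1,2] N/NP  lex  "here"
[2,3] (NP\(N/NP))/N  lex  "quickly"
[3,4] N  lex  "liked"
[2,4] NP\(N/NP)  >  k=3
[1,4] NP  <  k=2
[0,4] S  >  k=1

[0,4] S   >
  [0,1] "sent" : S/NP
  [1,4] NP   <
    [1,2] "here" : N/NP
    [2,4] NP\(N/NP)   >
      [2,3] "quickly" : (NP\(N/NP))/N
      [3,4] "liked" : N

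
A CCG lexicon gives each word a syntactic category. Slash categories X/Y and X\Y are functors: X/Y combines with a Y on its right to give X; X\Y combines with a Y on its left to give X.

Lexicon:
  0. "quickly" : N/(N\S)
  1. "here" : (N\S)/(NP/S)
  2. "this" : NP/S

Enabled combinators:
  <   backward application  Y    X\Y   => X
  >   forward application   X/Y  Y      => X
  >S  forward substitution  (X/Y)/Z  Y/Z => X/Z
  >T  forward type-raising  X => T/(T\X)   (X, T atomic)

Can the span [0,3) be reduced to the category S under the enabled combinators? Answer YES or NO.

N/(N\S) (N\S)/(NP/S) NP/S
CKY chart[0,3] = {N, N/(N\N), NP/(NP\N), PP/(PP\N), S/(S\N)}; S ∉ chart

NO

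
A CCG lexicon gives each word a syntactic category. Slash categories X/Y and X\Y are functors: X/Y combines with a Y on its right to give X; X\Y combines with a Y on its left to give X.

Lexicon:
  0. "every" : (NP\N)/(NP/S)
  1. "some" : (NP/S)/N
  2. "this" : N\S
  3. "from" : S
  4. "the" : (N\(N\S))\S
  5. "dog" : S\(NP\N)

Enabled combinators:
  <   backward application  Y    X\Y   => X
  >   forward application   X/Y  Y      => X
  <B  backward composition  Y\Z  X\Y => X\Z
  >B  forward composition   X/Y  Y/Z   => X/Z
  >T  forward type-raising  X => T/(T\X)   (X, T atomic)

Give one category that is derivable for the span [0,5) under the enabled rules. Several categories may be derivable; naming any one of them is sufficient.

NP\N

[0,6] S   <
  [0,5] NP\N   >
    [0,1] "every" : (NP\N)/(NP/S)
    [1,5] NP/S   >
      [1,2] "some" : (NP/S)/N
      [2,5] N   <
        [2,3] "this" : N\S
        [3,5] N\(N\S)   <
          [3,4] "from" : S
          [4,5] "the" : (N\(N\S))\S
  [5,6] "dog" : S\(NP\N)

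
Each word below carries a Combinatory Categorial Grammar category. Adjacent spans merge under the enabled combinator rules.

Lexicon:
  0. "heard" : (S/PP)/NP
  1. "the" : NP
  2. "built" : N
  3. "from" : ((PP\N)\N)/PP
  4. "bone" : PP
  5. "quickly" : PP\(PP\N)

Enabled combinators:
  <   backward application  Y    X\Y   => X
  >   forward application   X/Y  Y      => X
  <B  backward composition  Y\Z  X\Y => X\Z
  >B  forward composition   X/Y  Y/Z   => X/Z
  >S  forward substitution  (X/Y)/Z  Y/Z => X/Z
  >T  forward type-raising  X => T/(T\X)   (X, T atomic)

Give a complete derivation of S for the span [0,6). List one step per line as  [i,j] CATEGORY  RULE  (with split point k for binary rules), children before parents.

[0,6] S   >
  [0,2] S/PP   >
    [0,1] "heard" : (S/PP)/NP
    [1,2] "the" : NP
  [2,6] PP   <
    [2,5] PP\N   <
      [2,3] "built" : N
      [3,5] (PP\N)\N   >
        [3,4] "from" : ((PP\N)\N)/PP
        [4,5] "bone" : PP
    [5,6] "quickly" : PP\(PP\N)

[0,1] (S/PP)/NP  lex  "heard"
[1,2] NP  lex  "the"
[0,2] S/PP  >  k=1
[2,3] N  lex  "built"
[3,4] ((PP\N)\N)/PP  lex  "from"
[4,5] PP  lex  "bone"
[3,5] (PP\N)\N  >  k=4
[2,5] PP\N  <  k=3
[5,6] PP\(PP\N)  lex  "quickly"
[2,6] PP  <  k=5
[0,6] S  >  k=2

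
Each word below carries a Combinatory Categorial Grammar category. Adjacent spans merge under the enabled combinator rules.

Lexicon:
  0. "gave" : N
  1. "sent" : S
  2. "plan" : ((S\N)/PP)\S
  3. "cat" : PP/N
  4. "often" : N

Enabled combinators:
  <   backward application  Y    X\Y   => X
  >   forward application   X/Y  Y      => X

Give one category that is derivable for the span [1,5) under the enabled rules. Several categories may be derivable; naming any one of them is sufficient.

[0,5] S   <
  [0,1] "gave" : N
  [1,5] S\N   >
    [1,3] (S\N)/PP   <
      [1,2] "sent" : S
      [2,3] "plan" : ((S\N)/PP)\S
    [3,5] PP   >
      [3,4] "cat" : PP/N
      [4,5] "often" : N

S\N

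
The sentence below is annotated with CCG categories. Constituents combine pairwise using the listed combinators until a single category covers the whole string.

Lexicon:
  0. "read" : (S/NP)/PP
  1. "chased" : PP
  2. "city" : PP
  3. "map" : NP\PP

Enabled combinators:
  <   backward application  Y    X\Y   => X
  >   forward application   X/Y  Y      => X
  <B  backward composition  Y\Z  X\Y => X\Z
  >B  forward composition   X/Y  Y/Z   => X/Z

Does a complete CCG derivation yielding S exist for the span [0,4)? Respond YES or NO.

YES

[0,4] S   >
  [0,2] S/NP   >
    [0,1] "read" : (S/NP)/PP
    [1,2] "chased" : PP
  [2,4] NP   <
    [2,3] "city" : PP
    [3,4] "map" : NP\PP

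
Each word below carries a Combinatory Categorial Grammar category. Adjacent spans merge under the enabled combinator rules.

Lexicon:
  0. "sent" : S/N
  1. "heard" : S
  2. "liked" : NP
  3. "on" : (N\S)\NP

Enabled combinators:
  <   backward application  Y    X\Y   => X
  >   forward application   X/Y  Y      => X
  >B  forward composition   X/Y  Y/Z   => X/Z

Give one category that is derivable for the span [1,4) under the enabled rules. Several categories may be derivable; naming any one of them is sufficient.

[0,4] S   >
  [0,1] "sent" : S/N
  [1,4] N   <
    [1,2] "heard" : S
    [2,4] N\S   <
      [2,3] "liked" : NP
      [3,4] "on" : (N\S)\NP

N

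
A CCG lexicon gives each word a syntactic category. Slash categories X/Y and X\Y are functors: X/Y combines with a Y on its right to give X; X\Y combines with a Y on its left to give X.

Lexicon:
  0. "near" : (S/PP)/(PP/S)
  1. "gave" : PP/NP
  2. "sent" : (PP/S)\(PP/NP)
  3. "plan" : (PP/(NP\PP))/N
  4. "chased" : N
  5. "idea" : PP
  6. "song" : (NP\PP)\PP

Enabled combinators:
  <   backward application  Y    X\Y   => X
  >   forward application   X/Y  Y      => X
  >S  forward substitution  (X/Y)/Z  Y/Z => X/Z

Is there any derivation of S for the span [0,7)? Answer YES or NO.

YES

[0,7] S   >
  [0,3] S/PP   >
    [0,1] "near" : (S/PP)/(PP/S)
    [1,3] PP/S   <
      [1,2] "gave" : PP/NP
      [2,3] "sent" : (PP/S)\(PP/NP)
  [3,7] PP   >
    [3,5] PP/(NP\PP)   >
      [3,4] "plan" : (PP/(NP\PP))/N
      [4,5] "chased" : N
    [5,7] NP\PP   <
      [5,6] "idea" : PP
      [6,7] "song" : (NP\PP)\PP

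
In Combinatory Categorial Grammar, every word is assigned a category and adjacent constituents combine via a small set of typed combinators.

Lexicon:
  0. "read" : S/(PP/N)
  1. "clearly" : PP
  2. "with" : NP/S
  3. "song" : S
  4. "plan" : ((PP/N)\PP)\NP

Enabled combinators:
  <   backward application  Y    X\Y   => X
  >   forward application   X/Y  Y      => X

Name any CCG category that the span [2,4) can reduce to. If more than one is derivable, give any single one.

[0,5] S   >
  [0,1] "read" : S/(PP/N)
  [1,5] PP/N   <
    [1,2] "clearly" : PP
    [2,5] (PP/N)\PP   <
      [2,4] NP   >
        [2,3] "with" : NP/S
        [3,4] "song" : S
      [4,5] "plan" : ((PP/N)\PP)\NP

NP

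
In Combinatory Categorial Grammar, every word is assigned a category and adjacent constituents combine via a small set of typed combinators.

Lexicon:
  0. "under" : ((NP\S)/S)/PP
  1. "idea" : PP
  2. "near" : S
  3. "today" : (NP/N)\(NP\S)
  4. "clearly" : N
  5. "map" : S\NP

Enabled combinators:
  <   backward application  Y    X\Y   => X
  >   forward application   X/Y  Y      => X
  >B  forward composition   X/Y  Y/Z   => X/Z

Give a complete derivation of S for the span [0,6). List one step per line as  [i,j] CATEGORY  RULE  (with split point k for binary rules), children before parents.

[0,1] ((NP\S)/S)/PP  lex  "under"
[1,2] PP  lex  "idea"
[0,2] (NP\S)/S  >  k=1
[2,3] S  lex  "near"
[0,3] NP\S  >  k=2
[3,4] (NP/N)\(NP\S)  lex  "today"
[0,4] NP/N  <  k=3
[4,5] N  lex  "clearly"
[0,5] NP  >  k=4
[5,6] S\NP  lex  "map"
[0,6] S  <  k=5

[0,6] S   <
  [0,5] NP   >
    [0,4] NP/N   <
      [0,3] NP\S   >
        [0,2] (NP\S)/S   >
          [0,1] "under" : ((NP\S)/S)/PP
          [1,2] "idea" : PP
        [2,3] "near" : S
      [3,4] "today" : (NP/N)\(NP\S)
    [4,5] "clearly" : N
  [5,6] "map" : S\NP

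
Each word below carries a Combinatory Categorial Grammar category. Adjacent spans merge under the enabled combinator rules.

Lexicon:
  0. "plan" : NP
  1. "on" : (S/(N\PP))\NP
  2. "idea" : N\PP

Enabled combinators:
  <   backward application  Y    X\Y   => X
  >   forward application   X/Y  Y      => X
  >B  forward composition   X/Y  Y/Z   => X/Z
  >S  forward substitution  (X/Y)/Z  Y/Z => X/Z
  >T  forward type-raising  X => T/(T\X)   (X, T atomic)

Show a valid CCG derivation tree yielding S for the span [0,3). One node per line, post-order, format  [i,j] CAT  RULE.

[0,3] S   >
  [0,2] S/(N\PP)   <
    [0,1] "plan" : NP
    [1,2] "on" : (S/(N\PP))\NP
  [2,3] "idea" : N\PP

[0,1] NP  lex  "plan"
[1,2] (S/(N\PP))\NP  lex  "on"
[0,2] S/(N\PP)  <  k=1
[2,3] N\PP  lex  "idea"
[0,3] S  >  k=2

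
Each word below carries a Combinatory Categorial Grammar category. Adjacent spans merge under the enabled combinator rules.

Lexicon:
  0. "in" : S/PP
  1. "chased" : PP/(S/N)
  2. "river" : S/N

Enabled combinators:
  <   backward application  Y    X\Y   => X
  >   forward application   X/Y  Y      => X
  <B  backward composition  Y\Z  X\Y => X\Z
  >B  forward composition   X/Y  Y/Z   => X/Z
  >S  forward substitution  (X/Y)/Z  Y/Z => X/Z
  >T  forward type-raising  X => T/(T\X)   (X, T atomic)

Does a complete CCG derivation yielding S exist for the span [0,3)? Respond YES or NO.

[0,3] S   >
  [0,1] "in" : S/PP
  [1,3] PP   >
    [1,2] "chased" : PP/(S/N)
    [2,3] "river" : S/N

YES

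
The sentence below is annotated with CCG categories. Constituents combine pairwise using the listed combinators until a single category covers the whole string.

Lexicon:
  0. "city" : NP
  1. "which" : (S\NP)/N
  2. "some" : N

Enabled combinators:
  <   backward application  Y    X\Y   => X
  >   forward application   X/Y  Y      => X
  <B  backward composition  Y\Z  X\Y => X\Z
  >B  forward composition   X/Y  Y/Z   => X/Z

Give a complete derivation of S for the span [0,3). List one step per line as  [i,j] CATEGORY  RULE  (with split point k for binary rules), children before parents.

[0,1] NP  lex  "city"
[1,2] (S\NP)/N  lex  "which"
[2,3] N  lex  "some"
[1,3] S\NP  >  k=2
[0,3] S  <  k=1

[0,3] S   <
  [0,1] "city" : NP
  [1,3] S\NP   >
    [1,2] "which" : (S\NP)/N
    [2,3] "some" : N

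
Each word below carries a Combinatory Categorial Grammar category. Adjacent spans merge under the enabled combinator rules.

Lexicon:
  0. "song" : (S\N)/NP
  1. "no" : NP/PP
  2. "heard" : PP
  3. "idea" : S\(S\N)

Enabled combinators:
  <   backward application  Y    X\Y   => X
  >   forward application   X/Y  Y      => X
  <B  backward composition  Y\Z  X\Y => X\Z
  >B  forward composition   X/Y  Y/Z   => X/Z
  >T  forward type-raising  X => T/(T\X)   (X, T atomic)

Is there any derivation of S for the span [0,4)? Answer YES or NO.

[0,4] S   <
  [0,3] S\N   >
    [0,1] "song" : (S\N)/NP
    [1,3] NP   >
      [1,2] "no" : NP/PP
      [2,3] "heard" : PP
  [3,4] "idea" : S\(S\N)

YES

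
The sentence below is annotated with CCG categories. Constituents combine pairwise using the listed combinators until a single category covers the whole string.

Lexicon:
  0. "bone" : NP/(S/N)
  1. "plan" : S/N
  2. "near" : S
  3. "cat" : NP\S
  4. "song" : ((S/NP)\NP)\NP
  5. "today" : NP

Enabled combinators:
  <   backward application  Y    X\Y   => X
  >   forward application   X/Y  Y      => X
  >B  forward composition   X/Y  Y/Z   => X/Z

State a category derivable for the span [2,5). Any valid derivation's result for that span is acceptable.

(S/NP)\NP

[0,6] S   >
  [0,5] S/NP   <
    [0,2] NP   >
      [0,1] "bone" : NP/(S/N)
      [1,2] "plan" : S/N
    [2,5] (S/NP)\NP   <
      [2,4] NP   <
        [2,3] "near" : S
        [3,4] "cat" : NP\S
      [4,5] "song" : ((S/NP)\NP)\NP
  [5,6] "today" : NP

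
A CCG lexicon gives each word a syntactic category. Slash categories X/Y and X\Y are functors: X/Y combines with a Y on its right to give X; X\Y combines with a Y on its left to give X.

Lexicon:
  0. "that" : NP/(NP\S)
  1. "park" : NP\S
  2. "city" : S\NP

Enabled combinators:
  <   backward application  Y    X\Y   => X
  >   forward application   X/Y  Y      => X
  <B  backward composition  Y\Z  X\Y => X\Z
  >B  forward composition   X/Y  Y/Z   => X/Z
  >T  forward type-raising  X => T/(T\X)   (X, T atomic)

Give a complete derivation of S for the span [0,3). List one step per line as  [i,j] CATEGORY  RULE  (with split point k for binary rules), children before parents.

[0,3] S   <
  [0,2] NP   >
    [0,1] "that" : NP/(NP\S)
    [1,2] "park" : NP\S
  [2,3] "city" : S\NP

[0,1] NP/(NP\S)  lex  "that"
[1,2] NP\S  lex  "park"
[0,2] NP  >  k=1
[2,3] S\NP  lex  "city"
[0,3] S  <  k=2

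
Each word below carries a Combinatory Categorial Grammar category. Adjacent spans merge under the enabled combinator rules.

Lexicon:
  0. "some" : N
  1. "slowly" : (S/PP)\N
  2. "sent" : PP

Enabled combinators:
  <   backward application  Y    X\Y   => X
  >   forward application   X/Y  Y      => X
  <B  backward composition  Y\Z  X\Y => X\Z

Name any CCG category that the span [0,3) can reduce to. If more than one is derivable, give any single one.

[0,3] S   >
  [0,2] S/PP   <
    [0,1] "some" : N
    [1,2] "slowly" : (S/PP)\N
  [2,3] "sent" : PP

S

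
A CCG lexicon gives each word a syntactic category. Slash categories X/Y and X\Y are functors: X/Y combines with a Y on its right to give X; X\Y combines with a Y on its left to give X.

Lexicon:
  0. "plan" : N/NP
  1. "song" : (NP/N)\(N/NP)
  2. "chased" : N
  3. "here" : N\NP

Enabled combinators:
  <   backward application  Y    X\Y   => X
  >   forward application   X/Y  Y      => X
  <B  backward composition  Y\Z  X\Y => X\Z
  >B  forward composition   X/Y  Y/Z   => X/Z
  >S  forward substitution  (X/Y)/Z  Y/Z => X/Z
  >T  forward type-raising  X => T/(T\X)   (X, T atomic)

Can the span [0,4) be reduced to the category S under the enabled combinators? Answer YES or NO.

NO

N/NP (NP/N)\(N/NP) N N\NP
CKY chart[0,4] = {N, N/(N\N), NP/(NP\N), PP/(PP\N), S/(S\N)}; S ∉ chart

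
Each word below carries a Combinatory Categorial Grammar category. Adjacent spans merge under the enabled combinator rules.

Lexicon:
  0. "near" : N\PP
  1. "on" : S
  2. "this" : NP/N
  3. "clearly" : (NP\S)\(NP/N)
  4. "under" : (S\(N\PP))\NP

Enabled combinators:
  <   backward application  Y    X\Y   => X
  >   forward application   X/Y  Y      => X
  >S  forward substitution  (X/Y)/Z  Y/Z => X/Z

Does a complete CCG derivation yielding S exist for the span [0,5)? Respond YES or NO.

YES

[0,5] S   <
  [0,1] "near" : N\PP
  [1,5] S\(N\PP)   <
    [1,4] NP   <
      [1,2] "on" : S
      [2,4] NP\S   <
        [2,3] "this" : NP/N
        [3,4] "clearly" : (NP\S)\(NP/N)
    [4,5] "under" : (S\(N\PP))\NP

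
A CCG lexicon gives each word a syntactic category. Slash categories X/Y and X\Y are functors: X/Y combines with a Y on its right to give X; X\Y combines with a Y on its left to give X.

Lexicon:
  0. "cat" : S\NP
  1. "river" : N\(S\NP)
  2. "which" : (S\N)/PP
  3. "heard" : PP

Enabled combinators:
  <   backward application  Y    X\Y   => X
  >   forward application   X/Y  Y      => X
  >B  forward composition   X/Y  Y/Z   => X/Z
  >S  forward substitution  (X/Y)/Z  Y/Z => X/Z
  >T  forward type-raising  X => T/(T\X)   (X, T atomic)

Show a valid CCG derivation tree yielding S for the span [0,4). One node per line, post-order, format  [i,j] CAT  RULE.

[0,4] S   <
  [0,2] N   <
    [0,1] "cat" : S\NP
    [1,2] "river" : N\(S\NP)
  [2,4] S\N   >
    [2,3] "which" : (S\N)/PP
    [3,4] "heard" : PP

[0,1] S\NP  lex  "cat"
[1,2] N\(S\NP)  lex  "river"
[0,2] N  <  k=1
[2,3] (S\N)/PP  lex  "which"
[3,4] PP  lex  "heard"
[2,4] S\N  >  k=3
[0,4] S  <  k=2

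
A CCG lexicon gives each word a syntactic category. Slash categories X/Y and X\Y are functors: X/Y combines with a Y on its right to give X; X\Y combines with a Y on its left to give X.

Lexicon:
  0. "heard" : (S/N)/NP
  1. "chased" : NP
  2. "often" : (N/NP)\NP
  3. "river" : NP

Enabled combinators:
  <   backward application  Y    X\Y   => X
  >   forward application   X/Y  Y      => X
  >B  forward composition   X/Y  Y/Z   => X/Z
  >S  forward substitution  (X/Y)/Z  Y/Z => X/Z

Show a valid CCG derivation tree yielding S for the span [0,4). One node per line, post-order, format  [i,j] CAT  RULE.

[0,1] (S/N)/NP  lex  "heard"
[1,2] NP  lex  "chased"
[2,3] (N/NP)\NP  lex  "often"
[1,3] N/NP  <  k=2
[0,3] S/NP  >S  k=1
[3,4] NP  lex  "river"
[0,4] S  >  k=3

[0,4] S   >
  [0,3] S/NP   >S
    [0,1] "heard" : (S/N)/NP
    [1,3] N/NP   <
      [1,2] "chased" : NP
      [2,3] "often" : (N/NP)\NP
  [3,4] "river" : NP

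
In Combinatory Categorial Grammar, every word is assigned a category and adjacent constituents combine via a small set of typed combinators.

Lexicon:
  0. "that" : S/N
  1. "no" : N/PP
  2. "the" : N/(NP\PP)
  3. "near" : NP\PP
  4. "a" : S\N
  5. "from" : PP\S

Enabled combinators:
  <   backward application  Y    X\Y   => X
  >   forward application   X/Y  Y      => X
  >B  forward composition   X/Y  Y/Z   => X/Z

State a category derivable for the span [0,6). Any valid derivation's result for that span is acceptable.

S

[0,6] S   >
  [0,2] S/PP   >B
    [0,1] "that" : S/N
    [1,2] "no" : N/PP
  [2,6] PP   <
    [2,5] S   <
      [2,4] N   >
        [2,3] "the" : N/(NP\PP)
        [3,4] "near" : NP\PP
      [4,5] "a" : S\N
    [5,6] "from" : PP\S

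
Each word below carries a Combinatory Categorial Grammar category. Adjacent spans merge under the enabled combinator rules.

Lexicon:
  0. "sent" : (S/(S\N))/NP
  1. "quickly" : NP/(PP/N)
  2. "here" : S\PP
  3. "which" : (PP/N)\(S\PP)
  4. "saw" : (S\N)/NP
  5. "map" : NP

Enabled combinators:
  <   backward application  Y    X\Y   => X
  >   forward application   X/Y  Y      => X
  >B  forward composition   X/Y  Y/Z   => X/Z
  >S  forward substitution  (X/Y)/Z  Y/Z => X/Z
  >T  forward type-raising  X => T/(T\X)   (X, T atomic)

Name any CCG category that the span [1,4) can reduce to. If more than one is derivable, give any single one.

[0,6] S   >
  [0,4] S/(S\N)   >
    [0,1] "sent" : (S/(S\N))/NP
    [1,4] NP   >
      [1,2] "quickly" : NP/(PP/N)
      [2,4] PP/N   <
        [2,3] "here" : S\PP
        [3,4] "which" : (PP/N)\(S\PP)
  [4,6] S\N   >
    [4,5] "saw" : (S\N)/NP
    [5,6] "map" : NP

NP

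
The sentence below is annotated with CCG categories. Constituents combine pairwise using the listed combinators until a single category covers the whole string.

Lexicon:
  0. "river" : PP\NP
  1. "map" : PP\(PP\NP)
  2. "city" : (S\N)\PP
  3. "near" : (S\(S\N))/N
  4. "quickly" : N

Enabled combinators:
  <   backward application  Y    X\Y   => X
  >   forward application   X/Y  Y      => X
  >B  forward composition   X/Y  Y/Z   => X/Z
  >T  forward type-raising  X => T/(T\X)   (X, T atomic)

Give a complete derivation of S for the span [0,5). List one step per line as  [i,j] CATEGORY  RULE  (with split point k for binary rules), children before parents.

[0,1] PP\NP  lex  "river"
[1,2] PP\(PP\NP)  lex  "map"
[0,2] PP  <  k=1
[2,3] (S\N)\PP  lex  "city"
[0,3] S\N  <  k=2
[3,4] (S\(S\N))/N  lex  "near"
[4,5] N  lex  "quickly"
[3,5] S\(S\N)  >  k=4
[0,5] S  <  k=3

[0,5] S   <
  [0,3] S\N   <
    [0,2] PP   <
      [0,1] "river" : PP\NP
      [1,2] "map" : PP\(PP\NP)
    [2,3] "city" : (S\N)\PP
  [3,5] S\(S\N)   >
    [3,4] "near" : (S\(S\N))/N
    [4,5] "quickly" : N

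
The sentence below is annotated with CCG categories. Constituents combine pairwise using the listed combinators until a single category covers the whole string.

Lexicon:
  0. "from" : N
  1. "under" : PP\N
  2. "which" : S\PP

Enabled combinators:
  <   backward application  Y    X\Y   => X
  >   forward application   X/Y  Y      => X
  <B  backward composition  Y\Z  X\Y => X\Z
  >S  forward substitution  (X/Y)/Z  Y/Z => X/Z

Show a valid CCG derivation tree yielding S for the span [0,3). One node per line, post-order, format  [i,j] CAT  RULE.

[0,1] N  lex  "from"
[1,2] PP\N  lex  "under"
[0,2] PP  <  k=1
[2,3] S\PP  lex  "which"
[0,3] S  <  k=2

[0,3] S   <
  [0,2] PP   <
    [0,1] "from" : N
    [1,2] "under" : PP\N
  [2,3] "which" : S\PP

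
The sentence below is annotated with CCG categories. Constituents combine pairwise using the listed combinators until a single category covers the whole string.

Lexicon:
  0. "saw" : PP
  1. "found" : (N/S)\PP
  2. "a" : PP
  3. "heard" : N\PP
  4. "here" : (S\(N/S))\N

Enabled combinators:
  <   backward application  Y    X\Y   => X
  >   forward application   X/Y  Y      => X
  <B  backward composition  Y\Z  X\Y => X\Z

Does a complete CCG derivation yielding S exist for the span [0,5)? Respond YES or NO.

YES

[0,5] S   <
  [0,1] "saw" : PP
  [1,5] S\PP   <B
    [1,2] "found" : (N/S)\PP
    [2,5] S\(N/S)   <
      [2,4] N   <
        [2,3] "a" : PP
        [3,4] "heard" : N\PP
      [4,5] "here" : (S\(N/S))\N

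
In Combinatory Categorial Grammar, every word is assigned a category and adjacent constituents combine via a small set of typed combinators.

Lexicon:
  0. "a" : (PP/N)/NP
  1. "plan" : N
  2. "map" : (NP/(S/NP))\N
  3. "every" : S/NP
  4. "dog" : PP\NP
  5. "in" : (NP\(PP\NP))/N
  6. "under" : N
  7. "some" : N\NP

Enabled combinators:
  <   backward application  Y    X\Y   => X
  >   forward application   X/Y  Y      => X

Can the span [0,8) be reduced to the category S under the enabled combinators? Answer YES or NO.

NO

(PP/N)/NP N (NP/(S/NP))\N S/NP PP\NP (NP\(PP\NP))/N N N\NP
CKY chart[0,8] = {PP}; S ∉ chart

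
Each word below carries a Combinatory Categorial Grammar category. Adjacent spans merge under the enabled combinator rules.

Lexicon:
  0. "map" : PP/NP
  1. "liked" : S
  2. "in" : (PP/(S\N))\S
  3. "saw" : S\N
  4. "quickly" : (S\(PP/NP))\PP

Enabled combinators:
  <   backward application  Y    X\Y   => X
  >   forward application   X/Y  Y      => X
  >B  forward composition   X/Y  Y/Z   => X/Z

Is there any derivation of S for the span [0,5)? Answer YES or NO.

YES

[0,5] S   <
  [0,1] "map" : PP/NP
  [1,5] S\(PP/NP)   <
    [1,4] PP   >
      [1,3] PP/(S\N)   <
        [1,2] "liked" : S
        [2,3] "in" : (PP/(S\N))\S
      [3,4] "saw" : S\N
    [4,5] "quickly" : (S\(PP/NP))\PP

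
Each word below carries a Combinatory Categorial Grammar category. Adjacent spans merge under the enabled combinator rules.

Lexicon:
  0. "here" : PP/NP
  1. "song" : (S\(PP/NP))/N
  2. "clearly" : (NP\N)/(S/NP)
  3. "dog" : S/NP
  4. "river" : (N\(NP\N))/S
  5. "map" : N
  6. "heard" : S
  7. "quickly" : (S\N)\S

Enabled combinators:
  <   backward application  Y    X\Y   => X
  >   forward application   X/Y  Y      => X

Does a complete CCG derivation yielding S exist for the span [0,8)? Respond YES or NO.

YES

[0,8] S   <
  [0,1] "here" : PP/NP
  [1,8] S\(PP/NP)   >
    [1,2] "song" : (S\(PP/NP))/N
    [2,8] N   <
      [2,4] NP\N   >
        [2,3] "clearly" : (NP\N)/(S/NP)
        [3,4] "dog" : S/NP
      [4,8] N\(NP\N)   >
        [4,5] "river" : (N\(NP\N))/S
        [5,8] S   <
          [5,6] "map" : N
          [6,8] S\N   <
            [6,7] "heard" : S
            [7,8] "quickly" : (S\N)\S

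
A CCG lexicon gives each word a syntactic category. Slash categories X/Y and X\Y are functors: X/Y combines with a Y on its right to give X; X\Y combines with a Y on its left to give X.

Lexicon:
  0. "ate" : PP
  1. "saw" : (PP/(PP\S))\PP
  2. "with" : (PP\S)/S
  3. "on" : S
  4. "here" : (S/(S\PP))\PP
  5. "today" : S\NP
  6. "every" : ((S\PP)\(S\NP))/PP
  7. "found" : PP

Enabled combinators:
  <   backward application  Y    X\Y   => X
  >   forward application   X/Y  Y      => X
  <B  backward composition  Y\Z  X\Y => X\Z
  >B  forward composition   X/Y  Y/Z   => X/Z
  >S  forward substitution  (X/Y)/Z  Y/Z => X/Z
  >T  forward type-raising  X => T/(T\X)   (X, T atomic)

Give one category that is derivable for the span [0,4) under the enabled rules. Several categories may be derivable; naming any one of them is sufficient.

[0,8] S   >
  [0,5] S/(S\PP)   <
    [0,4] PP   >
      [0,2] PP/(PP\S)   <
        [0,1] "ate" : PP
        [1,2] "saw" : (PP/(PP\S))\PP
      [2,4] PP\S   >
        [2,3] "with" : (PP\S)/S
        [3,4] "on" : S
    [4,5] "here" : (S/(S\PP))\PP
  [5,8] S\PP   <
    [5,6] "today" : S\NP
    [6,8] (S\PP)\(S\NP)   >
      [6,7] "every" : ((S\PP)\(S\NP))/PP
      [7,8] "found" : PP

PP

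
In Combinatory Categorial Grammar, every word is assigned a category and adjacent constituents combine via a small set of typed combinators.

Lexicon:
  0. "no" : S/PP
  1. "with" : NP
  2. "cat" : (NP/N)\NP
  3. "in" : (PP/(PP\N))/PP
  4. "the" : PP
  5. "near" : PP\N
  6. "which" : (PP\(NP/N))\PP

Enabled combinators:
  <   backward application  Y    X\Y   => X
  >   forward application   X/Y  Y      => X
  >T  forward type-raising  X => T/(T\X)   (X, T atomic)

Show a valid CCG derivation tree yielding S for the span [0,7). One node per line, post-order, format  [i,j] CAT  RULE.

[0,7] S   >
  [0,1] "no" : S/PP
  [1,7] PP   <
    [1,3] NP/N   <
      [1,2] "with" : NP
      [2,3] "cat" : (NP/N)\NP
    [3,7] PP\(NP/N)   <
      [3,6] PP   >
        [3,5] PP/(PP\N)   >
          [3,4] "in" : (PP/(PP\N))/PP
          [4,5] "the" : PP
        [5,6] "near" : PP\N
      [6,7] "which" : (PP\(NP/N))\PP

[0,1] S/PP  lex  "no"
[1,2] NP  lex  "with"
[2,3] (NP/N)\NP  lex  "cat"
[1,3] NP/N  <  k=2
[3,4] (PP/(PP\N))/PP  lex  "in"
[4,5] PP  lex  "the"
[3,5] PP/(PP\N)  >  k=4
[5,6] PP\N  lex  "near"
[3,6] PP  >  k=5
[6,7] (PP\(NP/N))\PP  lex  "which"
[3,7] PP\(NP/N)  <  k=6
[1,7] PP  <  k=3
[0,7] S  >  k=1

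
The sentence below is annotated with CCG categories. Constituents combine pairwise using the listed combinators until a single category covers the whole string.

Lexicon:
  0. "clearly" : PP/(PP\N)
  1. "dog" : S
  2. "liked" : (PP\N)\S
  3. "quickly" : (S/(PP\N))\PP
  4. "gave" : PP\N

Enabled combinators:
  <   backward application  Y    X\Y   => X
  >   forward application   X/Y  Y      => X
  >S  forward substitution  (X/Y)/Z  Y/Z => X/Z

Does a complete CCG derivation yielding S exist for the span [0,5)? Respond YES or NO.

YES

[0,5] S   >
  [0,4] S/(PP\N)   <
    [0,3] PP   >
      [0,1] "clearly" : PP/(PP\N)
      [1,3] PP\N   <
        [1,2] "dog" : S
        [2,3] "liked" : (PP\N)\S
    [3,4] "quickly" : (S/(PP\N))\PP
  [4,5] "gave" : PP\N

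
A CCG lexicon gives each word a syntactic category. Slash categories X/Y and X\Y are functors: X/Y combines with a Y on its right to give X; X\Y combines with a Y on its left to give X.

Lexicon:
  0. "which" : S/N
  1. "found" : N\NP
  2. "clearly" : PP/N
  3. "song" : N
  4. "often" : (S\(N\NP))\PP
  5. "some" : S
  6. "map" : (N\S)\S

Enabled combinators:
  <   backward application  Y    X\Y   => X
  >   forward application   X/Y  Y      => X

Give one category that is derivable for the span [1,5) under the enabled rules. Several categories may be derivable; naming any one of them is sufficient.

S

[0,7] S   >
  [0,1] "which" : S/N
  [1,7] N   <
    [1,5] S   <
      [1,2] "found" : N\NP
      [2,5] S\(N\NP)   <
        [2,4] PP   >
          [2,3] "clearly" : PP/N
          [3,4] "song" : N
        [4,5] "often" : (S\(N\NP))\PP
    [5,7] N\S   <
      [5,6] "some" : S
      [6,7] "map" : (N\S)\S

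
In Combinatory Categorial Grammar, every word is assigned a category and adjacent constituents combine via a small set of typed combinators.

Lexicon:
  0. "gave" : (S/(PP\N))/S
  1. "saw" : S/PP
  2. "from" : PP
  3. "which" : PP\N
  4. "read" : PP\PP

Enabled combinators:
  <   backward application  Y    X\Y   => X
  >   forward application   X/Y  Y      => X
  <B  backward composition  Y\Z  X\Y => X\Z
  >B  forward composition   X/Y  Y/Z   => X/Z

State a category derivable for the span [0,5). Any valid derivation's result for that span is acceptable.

[0,5] S   >
  [0,3] S/(PP\N)   >
    [0,1] "gave" : (S/(PP\N))/S
    [1,3] S   >
      [1,2] "saw" : S/PP
      [2,3] "from" : PP
  [3,5] PP\N   <B
    [3,4] "which" : PP\N
    [4,5] "read" : PP\PP

S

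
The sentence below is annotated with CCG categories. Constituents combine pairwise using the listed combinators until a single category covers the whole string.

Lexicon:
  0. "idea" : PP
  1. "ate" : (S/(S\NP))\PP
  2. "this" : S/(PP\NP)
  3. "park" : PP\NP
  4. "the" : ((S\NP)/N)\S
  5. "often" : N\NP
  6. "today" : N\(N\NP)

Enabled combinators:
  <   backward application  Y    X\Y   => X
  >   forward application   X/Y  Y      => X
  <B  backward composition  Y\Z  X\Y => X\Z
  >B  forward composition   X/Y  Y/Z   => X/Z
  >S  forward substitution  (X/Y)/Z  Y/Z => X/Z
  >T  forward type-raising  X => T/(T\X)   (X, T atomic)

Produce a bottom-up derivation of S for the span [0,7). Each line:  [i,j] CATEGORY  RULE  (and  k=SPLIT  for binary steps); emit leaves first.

[0,7] S   >
  [0,2] S/(S\NP)   <
    [0,1] "idea" : PP
    [1,2] "ate" : (S/(S\NP))\PP
  [2,7] S\NP   >
    [2,5] (S\NP)/N   <
      [2,4] S   >
        [2,3] "this" : S/(PP\NP)
        [3,4] "park" : PP\NP
      [4,5] "the" : ((S\NP)/N)\S
    [5,7] N   <
      [5,6] "often" : N\NP
      [6,7] "today" : N\(N\NP)

[0,1] PP  lex  "idea"
[1,2] (S/(S\NP))\PP  lex  "ate"
[0,2] S/(S\NP)  <  k=1
[2,3] S/(PP\NP)  lex  "this"
[3,4] PP\NP  lex  "park"
[2,4] S  >  k=3
[4,5] ((S\NP)/N)\S  lex  "the"
[2,5] (S\NP)/N  <  k=4
[5,6] N\NP  lex  "often"
[6,7] N\(N\NP)  lex  "today"
[5,7] N  <  k=6
[2,7] S\NP  >  k=5
[0,7] S  >  k=2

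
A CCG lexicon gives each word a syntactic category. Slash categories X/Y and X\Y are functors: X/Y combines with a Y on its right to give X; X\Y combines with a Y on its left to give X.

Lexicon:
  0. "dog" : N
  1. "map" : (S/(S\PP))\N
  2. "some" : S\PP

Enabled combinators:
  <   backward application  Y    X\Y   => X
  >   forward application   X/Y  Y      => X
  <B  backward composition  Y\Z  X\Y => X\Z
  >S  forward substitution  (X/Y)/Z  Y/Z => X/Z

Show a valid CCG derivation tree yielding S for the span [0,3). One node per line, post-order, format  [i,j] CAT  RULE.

[0,1] N  lex  "dog"
[1,2] (S/(S\PP))\N  lex  "map"
[0,2] S/(S\PP)  <  k=1
[2,3] S\PP  lex  "some"
[0,3] S  >  k=2

[0,3] S   >
  [0,2] S/(S\PP)   <
    [0,1] "dog" : N
    [1,2] "map" : (S/(S\PP))\N
  [2,3] "some" : S\PP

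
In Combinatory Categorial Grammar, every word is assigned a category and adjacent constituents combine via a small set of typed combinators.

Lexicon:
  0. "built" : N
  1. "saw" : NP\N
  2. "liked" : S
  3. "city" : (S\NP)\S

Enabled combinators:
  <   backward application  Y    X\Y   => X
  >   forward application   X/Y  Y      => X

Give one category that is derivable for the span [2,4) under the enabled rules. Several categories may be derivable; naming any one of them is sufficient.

S\NP

[0,4] S   <
  [0,2] NP   <
    [0,1] "built" : N
    [1,2] "saw" : NP\N
  [2,4] S\NP   <
    [2,3] "liked" : S
    [3,4] "city" : (S\NP)\S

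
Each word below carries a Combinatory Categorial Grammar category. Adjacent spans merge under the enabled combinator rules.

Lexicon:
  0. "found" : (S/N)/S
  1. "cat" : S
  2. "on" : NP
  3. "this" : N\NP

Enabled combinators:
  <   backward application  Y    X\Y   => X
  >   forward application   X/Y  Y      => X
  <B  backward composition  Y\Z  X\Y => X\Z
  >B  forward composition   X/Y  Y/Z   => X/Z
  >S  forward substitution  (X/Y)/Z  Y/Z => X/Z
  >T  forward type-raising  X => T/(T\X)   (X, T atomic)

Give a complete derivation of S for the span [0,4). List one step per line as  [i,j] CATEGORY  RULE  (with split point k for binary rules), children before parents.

[0,1] (S/N)/S  lex  "found"
[1,2] S  lex  "cat"
[0,2] S/N  >  k=1
[2,3] NP  lex  "on"
[3,4] N\NP  lex  "this"
[2,4] N  <  k=3
[0,4] S  >  k=2

[0,4] S   >
  [0,2] S/N   >
    [0,1] "found" : (S/N)/S
    [1,2] "cat" : S
  [2,4] N   <
    [2,3] "on" : NP
    [3,4] "this" : N\NP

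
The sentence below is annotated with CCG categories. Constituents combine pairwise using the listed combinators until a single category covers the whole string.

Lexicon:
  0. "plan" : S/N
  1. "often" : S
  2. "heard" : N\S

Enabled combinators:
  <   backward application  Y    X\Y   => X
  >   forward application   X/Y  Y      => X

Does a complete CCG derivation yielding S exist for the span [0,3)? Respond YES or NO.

[0,3] S   >
  [0,1] "plan" : S/N
  [1,3] N   <
    [1,2] "often" : S
    [2,3] "heard" : N\S

YES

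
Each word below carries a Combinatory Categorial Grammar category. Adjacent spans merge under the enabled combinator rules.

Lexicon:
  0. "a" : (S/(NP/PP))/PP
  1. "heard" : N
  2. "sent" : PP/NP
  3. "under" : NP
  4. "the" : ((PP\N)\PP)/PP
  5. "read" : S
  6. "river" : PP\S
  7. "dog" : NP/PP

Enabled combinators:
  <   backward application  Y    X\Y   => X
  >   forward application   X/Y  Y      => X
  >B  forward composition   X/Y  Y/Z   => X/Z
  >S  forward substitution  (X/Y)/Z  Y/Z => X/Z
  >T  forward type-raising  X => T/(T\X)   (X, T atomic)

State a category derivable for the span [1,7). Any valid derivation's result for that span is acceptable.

PP

[0,8] S   >
  [0,7] S/(NP/PP)   >
    [0,1] "a" : (S/(NP/PP))/PP
    [1,7] PP   >
      [1,2] PP/(PP\N)   >T
        [1,2] "heard" : N
      [2,7] PP\N   <
        [2,4] PP   >
          [2,3] "sent" : PP/NP
          [3,4] "under" : NP
        [4,7] (PP\N)\PP   >
          [4,5] "the" : ((PP\N)\PP)/PP
          [5,7] PP   <
            [5,6] "read" : S
            [6,7] "river" : PP\S
  [7,8] "dog" : NP/PP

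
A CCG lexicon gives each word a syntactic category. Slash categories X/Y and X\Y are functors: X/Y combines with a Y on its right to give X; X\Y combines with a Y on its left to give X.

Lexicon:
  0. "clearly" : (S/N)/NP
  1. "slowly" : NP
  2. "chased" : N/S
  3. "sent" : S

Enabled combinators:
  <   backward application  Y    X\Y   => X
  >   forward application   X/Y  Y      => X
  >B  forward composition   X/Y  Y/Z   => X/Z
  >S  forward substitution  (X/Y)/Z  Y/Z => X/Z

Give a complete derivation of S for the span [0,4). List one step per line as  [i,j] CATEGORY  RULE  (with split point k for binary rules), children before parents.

[0,1] (S/N)/NP  lex  "clearly"
[1,2] NP  lex  "slowly"
[0,2] S/N  >  k=1
[2,3] N/S  lex  "chased"
[3,4] S  lex  "sent"
[2,4] N  >  k=3
[0,4] S  >  k=2

[0,4] S   >
  [0,2] S/N   >
    [0,1] "clearly" : (S/N)/NP
    [1,2] "slowly" : NP
  [2,4] N   >
    [2,3] "chased" : N/S
    [3,4] "sent" : S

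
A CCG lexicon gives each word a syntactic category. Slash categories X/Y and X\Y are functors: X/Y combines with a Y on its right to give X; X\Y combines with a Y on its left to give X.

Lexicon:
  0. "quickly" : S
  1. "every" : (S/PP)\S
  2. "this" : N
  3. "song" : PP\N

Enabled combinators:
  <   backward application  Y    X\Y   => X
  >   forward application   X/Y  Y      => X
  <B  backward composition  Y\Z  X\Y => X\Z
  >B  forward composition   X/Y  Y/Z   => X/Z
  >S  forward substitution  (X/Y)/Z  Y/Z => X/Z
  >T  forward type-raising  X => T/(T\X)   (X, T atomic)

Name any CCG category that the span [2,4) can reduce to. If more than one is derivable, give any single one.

[0,4] S   >
  [0,2] S/PP   <
    [0,1] "quickly" : S
    [1,2] "every" : (S/PP)\S
  [2,4] PP   <
    [2,3] "this" : N
    [3,4] "song" : PP\N

PP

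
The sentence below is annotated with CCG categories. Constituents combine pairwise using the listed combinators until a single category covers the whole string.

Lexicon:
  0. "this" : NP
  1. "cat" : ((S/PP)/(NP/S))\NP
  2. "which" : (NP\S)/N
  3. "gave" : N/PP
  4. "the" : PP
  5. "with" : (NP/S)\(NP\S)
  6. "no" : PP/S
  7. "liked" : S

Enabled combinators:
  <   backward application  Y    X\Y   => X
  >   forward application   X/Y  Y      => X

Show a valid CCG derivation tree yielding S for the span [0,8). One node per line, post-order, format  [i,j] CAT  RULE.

[0,8] S   >
  [0,6] S/PP   >
    [0,2] (S/PP)/(NP/S)   <
      [0,1] "this" : NP
      [1,2] "cat" : ((S/PP)/(NP/S))\NP
    [2,6] NP/S   <
      [2,5] NP\S   >
        [2,3] "which" : (NP\S)/N
        [3,5] N   >
          [3,4] "gave" : N/PP
          [4,5] "the" : PP
      [5,6] "with" : (NP/S)\(NP\S)
  [6,8] PP   >
    [6,7] "no" : PP/S
    [7,8] "liked" : S

[0,1] NP  lex  "this"
[1,2] ((S/PP)/(NP/S))\NP  lex  "cat"
[0,2] (S/PP)/(NP/S)  <  k=1
[2,3] (NP\S)/N  lex  "which"
[3,4] N/PP  lex  "gave"
[4,5] PP  lex  "the"
[3,5] N  >  k=4
[2,5] NP\S  >  k=3
[5,6] (NP/S)\(NP\S)  lex  "with"
[2,6] NP/S  <  k=5
[0,6] S/PP  >  k=2
[6,7] PP/S  lex  "no"
[7,8] S  lex  "liked"
[6,8] PP  >  k=7
[0,8] S  >  k=6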